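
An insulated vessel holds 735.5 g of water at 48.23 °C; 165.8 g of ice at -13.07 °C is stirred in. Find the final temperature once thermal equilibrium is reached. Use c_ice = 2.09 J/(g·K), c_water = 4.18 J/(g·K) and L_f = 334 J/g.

Let T be the final temperature. ΣQ_i = 0:
warm ice to 0 °C: 165.8·2.09·(0 − (-13.07)) = 4529; latent heat to melt: 165.8·334 = 55377; meltwater 0→T: 165.8·4.18·T = 693.04 T; water: 3074.4(T − 48.23)
3767.4 T = 148278 − 59906 = 88372
T ≈ 23.46 °C (positive, so assuming full melt was valid).

T_f ≈ 23.5 °C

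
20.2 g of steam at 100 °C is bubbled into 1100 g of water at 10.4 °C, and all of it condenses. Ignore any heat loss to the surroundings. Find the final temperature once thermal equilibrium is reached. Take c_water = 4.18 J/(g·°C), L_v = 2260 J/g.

Heat gained plus heat lost sum to zero:
steam→water at 100 °C releases m L_v = 20.2×2260 = 45652; condensed water 100 °C→T: 84.44(T − 100); original water: 4598(T − 10.4)
4682.4 T = 45652 + 8443.6 + 47819 = 101915
T ≈ 21.77 °C (< 100 °C, so full condensation is consistent).

T_f ≈ 21.8 °C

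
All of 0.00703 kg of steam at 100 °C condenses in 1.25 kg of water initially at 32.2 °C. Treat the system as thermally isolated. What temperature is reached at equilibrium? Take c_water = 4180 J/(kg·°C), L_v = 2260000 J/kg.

T_f ≈ 35.6 °C

Setting the total heat transfer to zero:
latent heat released on condensation: 0.00703×2260000 = 15888
  condensate cools 100→T: 0.00703×4180×(T − 100) = 29.39(T − 100)
  original water: 5225(T − 32.2)
5254.4 T = 15888 + 2938.5 + 168245 = 187071
T ≈ 35.60 °C (< 100 °C, so full condensation is consistent).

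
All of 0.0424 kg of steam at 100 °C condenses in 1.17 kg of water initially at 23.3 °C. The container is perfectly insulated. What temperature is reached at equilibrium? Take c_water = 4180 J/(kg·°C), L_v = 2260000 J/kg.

T_f ≈ 44.9 °C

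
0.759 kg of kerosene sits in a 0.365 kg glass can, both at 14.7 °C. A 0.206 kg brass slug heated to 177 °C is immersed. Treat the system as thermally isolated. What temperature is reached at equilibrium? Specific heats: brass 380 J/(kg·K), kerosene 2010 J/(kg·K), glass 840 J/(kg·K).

T_f ≈ 21.4 °C

T_f is the heat-capacity-weighted average of the initial temperatures:
T_f = (78.28*177 + 1525.6*14.7 + 306.6*14.7) / (78.28 + 1525.6 + 306.6)
    = 40789 / 1910.5 ≈ 21.35 °C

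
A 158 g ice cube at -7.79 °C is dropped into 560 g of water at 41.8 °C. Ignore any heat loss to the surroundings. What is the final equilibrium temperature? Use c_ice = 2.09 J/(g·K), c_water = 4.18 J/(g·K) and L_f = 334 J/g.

T_f ≈ 14.2 °C

Sum of m c ΔT and latent-heat terms is zero:
ice -7.79→0 °C: 158·2.09·7.79 = 2572.4
  fusion: m_ice L_f = 158·334 = 52772
  warm the meltwater: 660.44 T
  water cools: 560·4.18·(T − 41.8) = 2340.8(T − 41.8)
3001.2 T = 97845 − 55344 = 42501
T ≈ 14.16 °C (positive, so assuming full melt was valid).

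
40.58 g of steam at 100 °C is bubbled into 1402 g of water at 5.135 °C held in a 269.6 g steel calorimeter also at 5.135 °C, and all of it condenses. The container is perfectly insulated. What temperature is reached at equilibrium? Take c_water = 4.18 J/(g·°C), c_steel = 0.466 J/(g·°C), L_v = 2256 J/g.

Sum of m c ΔT and latent-heat terms is zero:
latent heat released on condensation: 40.58·2256 = 91548; condensate cools 100→T: 40.58·4.18·(T − 100) = 169.62(T − 100); original water: 5860.4(T − 5.135); cup: 125.63(T − 5.135)
6155.6 T = 91548 + 16962 + 30738 = 139249
T ≈ 22.62 °C — below 100 °C, confirming all the steam condensed.

T_f ≈ 22.6 °C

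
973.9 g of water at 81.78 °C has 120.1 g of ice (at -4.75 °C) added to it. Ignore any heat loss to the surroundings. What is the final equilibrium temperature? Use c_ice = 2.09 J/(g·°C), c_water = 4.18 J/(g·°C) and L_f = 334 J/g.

T_f ≈ 63.8 °C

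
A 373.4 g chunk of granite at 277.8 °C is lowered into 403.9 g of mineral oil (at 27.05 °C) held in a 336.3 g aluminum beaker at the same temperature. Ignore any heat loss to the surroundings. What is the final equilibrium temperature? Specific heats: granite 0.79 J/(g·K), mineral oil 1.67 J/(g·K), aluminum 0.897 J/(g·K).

Let T be the final temperature. ΣQ_i = 0:
373.4×0.79×(T − 277.8) + 403.9×1.67×(T − 27.05) + 336.3×0.897×(T − 27.05) = 0
294.99(T − 277.8) + 674.51(T − 27.05) + 301.66(T − 27.05) = 0
1271.2 T = 108353
T = 108353 / 1271.2 = 85.2 °C

T_f ≈ 85.2 °C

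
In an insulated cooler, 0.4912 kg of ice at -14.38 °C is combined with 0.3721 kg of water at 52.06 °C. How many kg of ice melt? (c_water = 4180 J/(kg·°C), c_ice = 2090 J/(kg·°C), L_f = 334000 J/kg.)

m_melted ≈ 0.198 kg

Heat available from the water dropping to 0 °C: 0.3721×4180×52.06 = 80973 J.
Warming the ice to 0 °C takes 0.4912×2090×14.38 = 14763 J, leaving 66210 J for melting.
Melting all 0.4912 kg of ice would need 0.4912×334000 = 164061 J.
That's not enough to melt it all — equilibrium is at 0 °C with ice remaining.
m_melt = 66210 / L_f = 0.1982 kg.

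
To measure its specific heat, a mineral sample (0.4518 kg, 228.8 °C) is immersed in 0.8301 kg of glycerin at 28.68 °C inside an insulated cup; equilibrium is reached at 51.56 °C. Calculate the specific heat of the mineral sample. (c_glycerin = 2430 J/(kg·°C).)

c ≈ 576 J/(kg·°C)

Setting the total heat transfer to zero:
0.4518×c×(51.56 − 228.8) + 0.8301×2430×(51.56 − 28.68) = 0
-80.08 c = -46152
c = -46152/-80.08 ≈ 576.3 J/(kg·°C)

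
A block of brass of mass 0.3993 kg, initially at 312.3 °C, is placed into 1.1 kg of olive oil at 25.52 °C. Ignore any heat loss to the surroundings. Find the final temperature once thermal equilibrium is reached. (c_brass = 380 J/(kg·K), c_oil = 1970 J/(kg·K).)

T_f ≈ 44.3 °C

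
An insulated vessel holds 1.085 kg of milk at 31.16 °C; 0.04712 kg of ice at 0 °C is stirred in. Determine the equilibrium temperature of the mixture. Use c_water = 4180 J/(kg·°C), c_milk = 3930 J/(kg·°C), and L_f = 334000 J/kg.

T_f ≈ 26.3 °C

Taking heat into each body as positive, Σ m c ΔT = 0:
melt ice: 0.04712·334000 = 15738; warm the meltwater: 196.96 T; milk: 4264.1(T − 31.16)
4461 T = 132868 − 15738 = 117130
T ≈ 26.26 °C. Since T > 0 °C, the all-ice-melts assumption holds.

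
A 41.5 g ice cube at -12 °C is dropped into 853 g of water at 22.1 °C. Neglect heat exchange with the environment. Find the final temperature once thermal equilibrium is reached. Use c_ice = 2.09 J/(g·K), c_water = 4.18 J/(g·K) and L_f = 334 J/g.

Conservation of energy gives ΣQ = 0:
warm ice to 0 °C: 41.5×2.09×(0 − (-12)) = 1040.8; melt ice: 41.5×334 = 13861; meltwater 0→T: 41.5×4.18×T = 173.47 T; water: 3565.5(T − 22.1)
3739 T = 78798 − 14902 = 63897
T ≈ 17.09 °C (positive, so assuming full melt was valid).

T_f ≈ 17.1 °C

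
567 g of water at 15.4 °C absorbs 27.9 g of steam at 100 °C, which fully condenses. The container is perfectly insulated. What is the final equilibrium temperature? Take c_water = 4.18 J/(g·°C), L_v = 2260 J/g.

Heat gained plus heat lost sum to zero:
condense steam: −27.9×2260 = −63054; condensed water 100 °C→T: 116.62(T − 100); water warms: 567×4.18×(T − 15.4) = 2370.1(T − 15.4)
2486.7 T = 63054 + 11662 + 36499 = 111215
T ≈ 44.72 °C (< 100 °C, so full condensation is consistent).

T_f ≈ 44.7 °C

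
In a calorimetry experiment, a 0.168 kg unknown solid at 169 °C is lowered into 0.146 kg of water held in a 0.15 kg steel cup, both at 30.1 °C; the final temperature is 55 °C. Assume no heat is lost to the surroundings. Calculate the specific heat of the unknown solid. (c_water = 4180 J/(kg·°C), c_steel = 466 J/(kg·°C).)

Net heat exchanged in the isolated system is zero:
0.168·c·(55 − 169) + 0.146·4180·(55 − 30.1) + 0.15·466·(55 − 30.1) = 0
-19.15 c = -16936
c = -16936/-19.15 ≈ 884.3 J/(kg·°C)

c ≈ 884 J/(kg·°C)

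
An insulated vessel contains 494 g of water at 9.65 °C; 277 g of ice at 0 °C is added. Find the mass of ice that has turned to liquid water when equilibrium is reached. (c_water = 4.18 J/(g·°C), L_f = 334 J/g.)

Heat available from the water dropping to 0 °C: 494×4.18×9.65 = 19926 J.
Melting all 277 g of ice would need 277×334 = 92518 J.
That's not enough to melt it all — equilibrium is at 0 °C with ice remaining.
Mass melted = 19926/334 ≈ 59.66 g.

m_melted ≈ 59.7 g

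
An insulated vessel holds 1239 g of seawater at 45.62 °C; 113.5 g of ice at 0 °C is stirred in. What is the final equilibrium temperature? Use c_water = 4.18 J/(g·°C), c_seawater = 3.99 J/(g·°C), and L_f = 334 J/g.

T_f ≈ 34.6 °C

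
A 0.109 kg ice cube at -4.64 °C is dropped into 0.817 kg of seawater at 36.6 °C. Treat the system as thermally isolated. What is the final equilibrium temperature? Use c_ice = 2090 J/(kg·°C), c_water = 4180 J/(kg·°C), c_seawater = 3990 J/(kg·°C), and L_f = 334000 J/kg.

Taking heat into each body as positive, Σ m c ΔT = 0:
ice -4.64→0 °C: 0.109×2090×4.64 = 1057; latent heat to melt: 0.109×334000 = 36406; meltwater 0→T: 0.109×4180×T = 455.62 T; seawater cools: 0.817×3990×(T − 36.6) = 3259.8(T − 36.6)
3715.4 T = 119310 − 37463 = 81847
T ≈ 22.03 °C (positive, so assuming full melt was valid).

T_f ≈ 22.0 °C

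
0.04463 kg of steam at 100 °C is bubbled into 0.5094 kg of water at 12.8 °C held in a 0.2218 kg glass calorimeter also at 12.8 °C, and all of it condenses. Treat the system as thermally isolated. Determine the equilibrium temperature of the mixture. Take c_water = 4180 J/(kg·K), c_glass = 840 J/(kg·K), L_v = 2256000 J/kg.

Energy balance with sensible and latent terms:
steam→water at 100 °C releases m L_v = 0.04463×2256000 = 100685; condensate cools 100→T: 0.04463×4180×(T − 100) = 186.55(T − 100); original water: 2129.3(T − 12.8); cup: 186.31(T − 12.8)
2502.2 T = 100685 + 18655 + 29640 = 148980
T ≈ 59.54 °C (< 100 °C, so full condensation is consistent).

T_f ≈ 59.5 °C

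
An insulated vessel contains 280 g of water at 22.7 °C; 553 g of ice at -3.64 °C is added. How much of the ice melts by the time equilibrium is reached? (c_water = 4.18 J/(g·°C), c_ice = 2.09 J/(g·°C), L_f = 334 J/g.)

m_melted ≈ 66.9 g

Cooling the water to 0 °C releases 280×4.18×22.7 = 26568 J.
Warming the ice to 0 °C takes 553×2.09×3.64 = 4207 J, leaving 22361 J for melting.
Melting all 553 g of ice would need 553×334 = 184702 J.
That's not enough to melt it all — equilibrium is at 0 °C with ice remaining.
m_melt = 22361 / L_f = 66.95 g.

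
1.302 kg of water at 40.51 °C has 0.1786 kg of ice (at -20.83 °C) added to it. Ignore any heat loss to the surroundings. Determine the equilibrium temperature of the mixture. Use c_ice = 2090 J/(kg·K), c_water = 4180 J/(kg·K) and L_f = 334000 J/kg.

T_f ≈ 24.7 °C

Net heat exchanged in the isolated system is zero:
warm ice to 0 °C: 0.1786×2090×(0 − (-20.83)) = 7775.3; latent heat to melt: 0.1786×334000 = 59652; warm the meltwater: 746.55 T; water: 5442.4(T − 40.51)
6188.9 T = 220470 − 67428 = 153042
T ≈ 24.73 °C — above 0 °C, consistent with complete melting.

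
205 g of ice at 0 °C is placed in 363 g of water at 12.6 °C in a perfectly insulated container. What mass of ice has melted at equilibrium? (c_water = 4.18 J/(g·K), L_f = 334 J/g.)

Cooling the water to 0 °C releases 363×4.18×12.6 = 19118 J.
Fully melting the ice requires m_ice L_f = 205×334 = 68470 J.
That's not enough to melt it all — equilibrium is at 0 °C with ice remaining.
m_melted×334 = 19118  ⇒  m_melted ≈ 57.24 g.

m_melted ≈ 57.2 g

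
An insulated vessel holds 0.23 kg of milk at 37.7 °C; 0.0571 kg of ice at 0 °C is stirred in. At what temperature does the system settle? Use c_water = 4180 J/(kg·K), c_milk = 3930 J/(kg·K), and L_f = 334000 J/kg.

T_f ≈ 13.1 °C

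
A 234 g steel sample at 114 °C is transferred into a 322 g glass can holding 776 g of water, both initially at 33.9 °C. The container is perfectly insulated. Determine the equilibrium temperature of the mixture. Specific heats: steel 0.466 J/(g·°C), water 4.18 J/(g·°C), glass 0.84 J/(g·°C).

T_f ≈ 36.3 °C

Let T be the final temperature. ΣQ_i = 0:
234*0.466*(T − 114) + 776*4.18*(T − 33.9) + 322*0.84*(T − 33.9) = 0
3623.2 T = 131561
T = 131561 / 3623.2 = 36.3 °C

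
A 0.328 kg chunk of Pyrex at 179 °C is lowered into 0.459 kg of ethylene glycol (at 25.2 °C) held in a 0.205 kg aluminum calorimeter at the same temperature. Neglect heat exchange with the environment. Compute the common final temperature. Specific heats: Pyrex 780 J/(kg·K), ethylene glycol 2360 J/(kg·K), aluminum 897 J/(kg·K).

T_f ≈ 51.0 °C

Net heat exchanged in the isolated system is zero:
0.328×780×(T − 179) + 0.459×2360×(T − 25.2) + 0.205×897×(T − 25.2) = 0
255.84(T − 179) + 1083.2(T − 25.2) + 183.88(T − 25.2) = 0
1523 T = 77727
T = 77727 / 1523 = 51 °C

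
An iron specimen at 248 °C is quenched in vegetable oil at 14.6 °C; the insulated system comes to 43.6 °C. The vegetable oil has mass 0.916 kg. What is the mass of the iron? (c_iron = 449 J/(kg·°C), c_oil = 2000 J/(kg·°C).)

m ≈ 0.579 kg

Heat lost by the iron = heat gained by the oil:
m·449·(248 − 43.6) = 0.916·2000·(43.6 − 14.6)
91776 m = 53128  ⇒  m ≈ 0.5789 kg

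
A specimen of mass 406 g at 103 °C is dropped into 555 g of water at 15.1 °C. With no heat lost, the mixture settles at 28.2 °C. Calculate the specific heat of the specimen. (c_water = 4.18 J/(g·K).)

c ≈ 1 J/(g·K)

Heat lost by the specimen = heat gained by the water:
406×c×(103 − 28.2) = 555×4.18×(28.2 − 15.1)
30369 c = 30391  ⇒  c ≈ 1.001 J/(g·K)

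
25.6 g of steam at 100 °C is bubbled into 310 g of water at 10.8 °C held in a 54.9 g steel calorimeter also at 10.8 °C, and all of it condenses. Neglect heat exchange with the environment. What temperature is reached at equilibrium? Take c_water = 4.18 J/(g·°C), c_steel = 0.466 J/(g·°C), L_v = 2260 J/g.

T_f ≈ 58.0 °C

Setting the total heat transfer to zero:
latent heat released on condensation: 25.6·2260 = 57856; condensate cools 100→T: 25.6·4.18·(T − 100) = 107.01(T − 100); water warms: 310·4.18·(T − 10.8) = 1295.8(T − 10.8); cup: 25.58(T − 10.8)
1428.4 T = 57856 + 10701 + 14271 = 82828
T ≈ 57.99 °C — below 100 °C, confirming all the steam condensed.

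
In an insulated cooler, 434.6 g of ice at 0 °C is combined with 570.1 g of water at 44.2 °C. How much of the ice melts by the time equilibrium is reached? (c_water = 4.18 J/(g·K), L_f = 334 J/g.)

Heat available from the water dropping to 0 °C: 570.1·4.18·44.2 = 105329 J.
To melt every bit of ice: 434.6·334 = 145156 J.
That's not enough to melt it all — equilibrium is at 0 °C with ice remaining.
m_melt = 105329 / L_f = 315.4 g.

m_melted ≈ 315 g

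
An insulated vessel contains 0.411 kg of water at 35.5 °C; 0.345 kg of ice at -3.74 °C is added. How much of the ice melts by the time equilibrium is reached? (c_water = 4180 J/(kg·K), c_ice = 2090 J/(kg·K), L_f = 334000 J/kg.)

Water can give up m c ΔT = 0.411×4180×35.5 = 60988 J before reaching 0 °C.
Of that, 0.345×2090×3.74 = 2696.7 J goes to bring the ice to 0 °C, leaving 58292 J.
To melt every bit of ice: 0.345×334000 = 115230 J.
58292 J < 115230 J, so only part of the ice melts and the system sits at 0 °C.
Mass melted = 58292/334000 ≈ 0.1745 kg.

m_melted ≈ 0.175 kg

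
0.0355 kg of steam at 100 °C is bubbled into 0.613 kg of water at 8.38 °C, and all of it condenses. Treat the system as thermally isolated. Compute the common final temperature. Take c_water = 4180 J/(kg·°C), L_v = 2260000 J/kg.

T_f ≈ 43.0 °C

Energy conservation, ΣQ = 0:
steam→water at 100 °C releases m L_v = 0.0355×2260000 = 80230
  condensate cools 100→T: 0.0355×4180×(T − 100) = 148.39(T − 100)
  original water: 2562.3(T − 8.38)
2710.7 T = 80230 + 14839 + 21472 = 116541
T ≈ 42.99 °C, under the boiling point, so the assumption holds.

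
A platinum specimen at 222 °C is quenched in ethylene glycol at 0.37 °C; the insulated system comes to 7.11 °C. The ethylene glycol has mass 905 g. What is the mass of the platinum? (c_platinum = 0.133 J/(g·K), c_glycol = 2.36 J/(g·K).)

m ≈ 504 g

|Q_platinum| = |Q_glycol|:
m×0.133×(222 − 7.11) = 905×2.36×(7.11 − 0.37)
28.58 m = 14395  ⇒  m ≈ 503.7 g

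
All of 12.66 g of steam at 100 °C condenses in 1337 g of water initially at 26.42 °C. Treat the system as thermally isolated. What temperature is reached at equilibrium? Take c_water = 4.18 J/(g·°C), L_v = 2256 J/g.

Taking heat into each body as positive, Σ m c ΔT = 0:
condense steam: −12.66·2256 = −28561; condensate cools 100→T: 12.66·4.18·(T − 100) = 52.92(T − 100); original water: 5588.7(T − 26.42)
5641.6 T = 28561 + 5291.9 + 147652 = 181505
T ≈ 32.17 °C, under the boiling point, so the assumption holds.

T_f ≈ 32.2 °C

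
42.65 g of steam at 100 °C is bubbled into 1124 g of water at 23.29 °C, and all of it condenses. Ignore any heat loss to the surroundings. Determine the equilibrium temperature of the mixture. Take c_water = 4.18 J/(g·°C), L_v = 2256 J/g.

T_f ≈ 45.8 °C

Let T be the final temperature. ΣQ_i = 0:
latent heat released on condensation: 42.65·2256 = 96218
  condensate cools 100→T: 42.65·4.18·(T − 100) = 178.28(T − 100)
  water warms: 1124·4.18·(T − 23.29) = 4698.3(T − 23.29)
4876.6 T = 96218 + 17828 + 109424 = 223470
T ≈ 45.82 °C — below 100 °C, confirming all the steam condensed.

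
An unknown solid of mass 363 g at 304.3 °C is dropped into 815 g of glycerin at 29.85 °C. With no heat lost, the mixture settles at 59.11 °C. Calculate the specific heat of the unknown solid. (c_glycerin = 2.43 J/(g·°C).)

c ≈ 0.651 J/(g·°C)

Taking heat into each body as positive, Σ m c ΔT = 0:
363×c×(59.11 − 304.3) + 815×2.43×(59.11 − 29.85) = 0
-89004 c = -57948
c = -57948/-89004 ≈ 0.6511 J/(g·°C)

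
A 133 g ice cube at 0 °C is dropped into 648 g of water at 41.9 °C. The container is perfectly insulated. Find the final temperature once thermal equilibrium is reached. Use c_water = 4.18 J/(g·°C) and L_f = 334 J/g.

Heat gained plus heat lost sum to zero:
fusion: m_ice L_f = 133·334 = 44422; warm the meltwater: 555.94 T; water cools: 648·4.18·(T − 41.9) = 2708.6(T − 41.9)
3264.6 T = 113492 − 44422 = 69070
T ≈ 21.16 °C — above 0 °C, consistent with complete melting.

T_f ≈ 21.2 °C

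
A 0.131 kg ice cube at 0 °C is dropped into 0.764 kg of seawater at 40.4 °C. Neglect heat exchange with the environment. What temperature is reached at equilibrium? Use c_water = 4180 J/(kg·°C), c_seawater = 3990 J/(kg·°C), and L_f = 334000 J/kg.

Conservation of energy gives ΣQ = 0:
melt ice: 0.131·334000 = 43754
  warm the meltwater: 547.58 T
  seawater: 3048.4(T − 40.4)
3595.9 T = 123154 − 43754 = 79400
T ≈ 22.08 °C. Since T > 0 °C, the all-ice-melts assumption holds.

T_f ≈ 22.1 °C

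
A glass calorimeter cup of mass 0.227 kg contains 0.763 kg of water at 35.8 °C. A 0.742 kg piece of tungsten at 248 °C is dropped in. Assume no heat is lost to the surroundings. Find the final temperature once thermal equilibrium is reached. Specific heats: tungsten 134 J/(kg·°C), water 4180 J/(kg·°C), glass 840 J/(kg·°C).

Net heat exchanged in the isolated system is zero:
0.742×134×(T − 248) + 0.763×4180×(T − 35.8) + 0.227×840×(T − 35.8) = 0
(99.43 + 3189.3 + 190.68) T = 99.43×248 + 3189.3×35.8 + 190.68×35.8
T = 145663 / 3479.4 = 41.9 °C

T_f ≈ 41.9 °C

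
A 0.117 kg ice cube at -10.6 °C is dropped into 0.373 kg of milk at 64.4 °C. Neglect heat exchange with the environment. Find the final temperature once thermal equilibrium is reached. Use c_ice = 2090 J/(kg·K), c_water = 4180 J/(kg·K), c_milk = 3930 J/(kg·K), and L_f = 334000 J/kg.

T_f ≈ 27.0 °C

Energy conservation, ΣQ = 0:
ice -10.6→0 °C: 0.117·2090·10.6 = 2592
  melt ice: 0.117·334000 = 39078
  warm the meltwater: 489.06 T
  milk: 1465.9(T − 64.4)
1955 T = 94403 − 41670 = 52733
T ≈ 26.97 °C (positive, so assuming full melt was valid).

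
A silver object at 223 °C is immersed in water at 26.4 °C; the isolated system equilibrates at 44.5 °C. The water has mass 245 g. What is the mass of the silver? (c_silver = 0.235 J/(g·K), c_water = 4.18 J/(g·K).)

|Q_silver| = |Q_water|:
m·0.235·(223 − 44.5) = 245·4.18·(44.5 − 26.4)
41.95 m = 18536  ⇒  m ≈ 441.9 g

m ≈ 442 g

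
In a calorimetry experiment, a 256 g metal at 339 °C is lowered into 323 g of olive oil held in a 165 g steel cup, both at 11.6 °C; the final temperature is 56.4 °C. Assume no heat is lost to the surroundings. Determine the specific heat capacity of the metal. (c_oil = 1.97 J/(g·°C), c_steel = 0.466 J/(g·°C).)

Taking heat into each body as positive, Σ m c ΔT = 0:
256×c×(56.4 − 339) + 323×1.97×(56.4 − 11.6) + 165×0.466×(56.4 − 11.6) = 0
-72346 c = -31951
c = -31951/-72346 ≈ 0.4416 J/(g·°C)

c ≈ 0.442 J/(g·°C)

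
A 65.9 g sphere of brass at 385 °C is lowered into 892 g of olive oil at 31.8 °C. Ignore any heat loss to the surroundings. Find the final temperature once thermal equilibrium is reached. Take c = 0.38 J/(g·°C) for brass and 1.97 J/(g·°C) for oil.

T_f is the heat-capacity-weighted average of the initial temperatures:
T_f = (25.04×385 + 1757.2×31.8) / (25.04 + 1757.2)
    = 65521 / 1782.3 ≈ 36.76 °C

T_f ≈ 36.8 °C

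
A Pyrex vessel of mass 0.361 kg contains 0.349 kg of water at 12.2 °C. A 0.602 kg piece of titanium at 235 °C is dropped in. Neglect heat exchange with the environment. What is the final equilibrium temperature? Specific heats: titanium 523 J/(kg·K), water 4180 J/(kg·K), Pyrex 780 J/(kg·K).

Conservation of energy gives ΣQ = 0:
0.602·523·(T − 235) + 0.349·4180·(T − 12.2) + 0.361·780·(T − 12.2) = 0
314.85(T − 235) + 1458.8(T − 12.2) + 281.58(T − 12.2) = 0
(314.85 + 1458.8 + 281.58) T = 314.85·235 + 1458.8·12.2 + 281.58·12.2
T = 95222/2055.2 ≈ 46.33 °C

T_f ≈ 46.3 °C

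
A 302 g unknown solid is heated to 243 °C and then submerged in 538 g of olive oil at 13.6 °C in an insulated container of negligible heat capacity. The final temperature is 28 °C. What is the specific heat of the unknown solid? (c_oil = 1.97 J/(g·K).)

c ≈ 0.235 J/(g·K)

m_s c (T_s − T_f) = m_oil c_oil (T_f − T_0):
302×c×(243 − 28) = 538×1.97×(28 − 13.6)
64930 c = 15262  ⇒  c ≈ 0.2351 J/(g·K)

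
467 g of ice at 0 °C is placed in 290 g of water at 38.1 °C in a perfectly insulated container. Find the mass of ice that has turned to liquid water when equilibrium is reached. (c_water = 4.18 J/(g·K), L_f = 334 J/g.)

m_melted ≈ 138 g

Cooling the water to 0 °C releases 290×4.18×38.1 = 46185 J.
Melting all 467 g of ice would need 467×334 = 155978 J.
Since 46185 < 155978 J, not all the ice melts; equilibrium is at 0 °C.
m_melt = 46185 / L_f = 138.3 g.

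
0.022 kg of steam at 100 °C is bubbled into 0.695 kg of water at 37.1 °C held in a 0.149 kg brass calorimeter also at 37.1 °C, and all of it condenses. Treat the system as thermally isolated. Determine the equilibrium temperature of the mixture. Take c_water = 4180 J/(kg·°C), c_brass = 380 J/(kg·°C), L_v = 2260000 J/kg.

T_f ≈ 55.3 °C

Heat gained plus heat lost sum to zero:
latent heat released on condensation: 0.022×2260000 = 49720
  condensate cools 100→T: 0.022×4180×(T − 100) = 91.96(T − 100)
  water warms: 0.695×4180×(T − 37.1) = 2905.1(T − 37.1)
  cup: 56.62(T − 37.1)
3053.7 T = 49720 + 9196 + 109880 = 168796
T ≈ 55.28 °C — below 100 °C, confirming all the steam condensed.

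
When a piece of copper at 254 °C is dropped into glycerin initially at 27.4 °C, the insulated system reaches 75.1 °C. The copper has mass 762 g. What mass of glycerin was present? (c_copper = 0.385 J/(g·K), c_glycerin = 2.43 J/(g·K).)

m ≈ 453 g

Taking heat into each body as positive, Σ m c ΔT = 0:
762×0.385×(75.1 − 254) + m×2.43×(75.1 − 27.4) = 0
115.91 m = 52484
m = 52484/115.91 ≈ 452.8 g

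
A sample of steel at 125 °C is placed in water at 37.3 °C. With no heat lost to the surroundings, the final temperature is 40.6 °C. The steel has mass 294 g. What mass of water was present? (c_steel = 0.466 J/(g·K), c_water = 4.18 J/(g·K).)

Heat lost by the steel = heat gained by the water:
294·0.466·(125 − 40.6) = m·4.18·(40.6 − 37.3)
13.79 m = 11563  ⇒  m ≈ 838.3 g

m ≈ 838 g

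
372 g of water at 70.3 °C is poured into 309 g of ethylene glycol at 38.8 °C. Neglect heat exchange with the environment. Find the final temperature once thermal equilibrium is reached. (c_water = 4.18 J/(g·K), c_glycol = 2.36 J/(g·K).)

T_f ≈ 60.2 °C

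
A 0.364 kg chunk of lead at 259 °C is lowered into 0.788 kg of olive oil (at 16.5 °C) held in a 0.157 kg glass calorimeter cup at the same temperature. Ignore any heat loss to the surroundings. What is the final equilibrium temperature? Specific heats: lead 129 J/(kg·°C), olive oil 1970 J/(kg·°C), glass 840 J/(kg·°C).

T_f ≈ 23.1 °C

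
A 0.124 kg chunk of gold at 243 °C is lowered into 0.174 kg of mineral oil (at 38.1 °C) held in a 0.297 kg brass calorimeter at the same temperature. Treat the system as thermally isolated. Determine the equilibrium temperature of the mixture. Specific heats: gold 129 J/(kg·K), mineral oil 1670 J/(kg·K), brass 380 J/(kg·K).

T_f ≈ 45.9 °C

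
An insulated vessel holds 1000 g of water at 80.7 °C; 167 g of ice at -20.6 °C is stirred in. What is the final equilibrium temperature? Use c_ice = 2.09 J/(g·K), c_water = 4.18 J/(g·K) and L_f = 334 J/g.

Let T be the final temperature. ΣQ_i = 0:
warm ice to 0 °C: 167·2.09·(0 − (-20.6)) = 7190; latent heat to melt: 167·334 = 55778; meltwater 0→T: 167·4.18·T = 698.06 T; water cools: 1000·4.18·(T − 80.7) = 4180(T − 80.7)
4878.1 T = 337326 − 62968 = 274358
T ≈ 56.24 °C — above 0 °C, consistent with complete melting.

T_f ≈ 56.2 °C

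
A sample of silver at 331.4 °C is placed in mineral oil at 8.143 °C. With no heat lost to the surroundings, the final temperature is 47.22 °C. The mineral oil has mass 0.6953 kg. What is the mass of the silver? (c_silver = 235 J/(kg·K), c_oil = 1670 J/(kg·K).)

m ≈ 0.679 kg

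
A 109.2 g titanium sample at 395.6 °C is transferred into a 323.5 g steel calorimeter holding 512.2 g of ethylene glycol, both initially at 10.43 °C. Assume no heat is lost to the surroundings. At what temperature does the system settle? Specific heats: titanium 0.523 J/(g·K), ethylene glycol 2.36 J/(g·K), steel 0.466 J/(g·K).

T_f ≈ 26.0 °C

T_f = Σ m_i c_i T_i / Σ m_i c_i:
T_f = (57.11×395.6 + 1208.8×10.43 + 150.75×10.43) / (57.11 + 1208.8 + 150.75)
    = 36773 / 1416.7 ≈ 25.96 °C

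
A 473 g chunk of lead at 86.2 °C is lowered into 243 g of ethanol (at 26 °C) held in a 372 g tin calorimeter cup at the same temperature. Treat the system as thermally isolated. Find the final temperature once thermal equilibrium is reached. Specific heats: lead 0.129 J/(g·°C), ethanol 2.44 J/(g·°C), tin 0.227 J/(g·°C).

Setting the total heat transfer to zero:
473*0.129*(T − 86.2) + 243*2.44*(T − 26) + 372*0.227*(T − 26) = 0
(61.02 + 592.92 + 84.44) T = 61.02*86.2 + 592.92*26 + 84.44*26
T = 22871/738.38 ≈ 30.97 °C

T_f ≈ 31.0 °C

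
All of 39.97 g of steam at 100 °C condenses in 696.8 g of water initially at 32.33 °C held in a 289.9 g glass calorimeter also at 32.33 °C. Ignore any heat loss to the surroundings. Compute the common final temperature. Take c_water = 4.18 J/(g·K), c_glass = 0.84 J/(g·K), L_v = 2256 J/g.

Let T be the final temperature. ΣQ_i = 0:
latent heat released on condensation: 39.97×2256 = 90172; condensate cools 100→T: 39.97×4.18×(T − 100) = 167.07(T − 100); water warms: 696.8×4.18×(T − 32.33) = 2912.6(T − 32.33); cup: 243.52(T − 32.33)
3323.2 T = 90172 + 16707 + 102038 = 208918
T ≈ 62.87 °C — below 100 °C, confirming all the steam condensed.

T_f ≈ 62.9 °C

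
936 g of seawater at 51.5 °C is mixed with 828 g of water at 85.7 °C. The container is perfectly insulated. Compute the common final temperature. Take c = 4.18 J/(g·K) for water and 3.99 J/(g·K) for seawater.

T_f ≈ 67.9 °C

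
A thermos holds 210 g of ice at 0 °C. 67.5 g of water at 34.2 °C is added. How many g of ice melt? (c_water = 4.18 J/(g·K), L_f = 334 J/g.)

Water can give up m c ΔT = 67.5·4.18·34.2 = 9649.5 J before reaching 0 °C.
Melting all 210 g of ice would need 210·334 = 70140 J.
Since 9649.5 < 70140 J, not all the ice melts; equilibrium is at 0 °C.
m_melt = 9649.5 / L_f = 28.89 g.

m_melted ≈ 28.9 g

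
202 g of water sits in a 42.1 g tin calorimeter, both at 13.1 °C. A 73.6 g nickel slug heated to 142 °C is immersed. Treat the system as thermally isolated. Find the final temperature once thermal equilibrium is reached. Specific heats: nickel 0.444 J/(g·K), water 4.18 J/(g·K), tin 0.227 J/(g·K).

T_f ≈ 17.9 °C

T_f is the heat-capacity-weighted average of the initial temperatures:
T_f = (32.68*142 + 844.36*13.1 + 9.557*13.1) / (32.68 + 844.36 + 9.557)
    = 15827 / 886.6 ≈ 17.85 °C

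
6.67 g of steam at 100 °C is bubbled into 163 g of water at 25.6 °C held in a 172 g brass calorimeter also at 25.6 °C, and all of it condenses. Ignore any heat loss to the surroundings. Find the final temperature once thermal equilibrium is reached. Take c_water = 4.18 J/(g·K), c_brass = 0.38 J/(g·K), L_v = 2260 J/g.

Net heat exchanged in the isolated system is zero:
steam→water at 100 °C releases m L_v = 6.67·2260 = 15074
  condensed water 100 °C→T: 27.88(T − 100)
  water warms: 163·4.18·(T − 25.6) = 681.34(T − 25.6)
  cup: 65.36(T − 25.6)
774.58 T = 15074 + 2788.1 + 19116 = 36978
T ≈ 47.74 °C (< 100 °C, so full condensation is consistent).

T_f ≈ 47.7 °C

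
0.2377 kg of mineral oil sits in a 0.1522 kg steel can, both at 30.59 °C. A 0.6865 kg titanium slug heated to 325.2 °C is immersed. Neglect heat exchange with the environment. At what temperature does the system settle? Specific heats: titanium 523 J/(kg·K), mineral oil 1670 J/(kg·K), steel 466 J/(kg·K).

T_f ≈ 158.5 °C

Net heat exchanged in the isolated system is zero:
0.6865·523·(T − 325.2) + 0.2377·1670·(T − 30.59) + 0.1522·466·(T − 30.59) = 0
826.92 T = 131072
T ≈ 158.51 °C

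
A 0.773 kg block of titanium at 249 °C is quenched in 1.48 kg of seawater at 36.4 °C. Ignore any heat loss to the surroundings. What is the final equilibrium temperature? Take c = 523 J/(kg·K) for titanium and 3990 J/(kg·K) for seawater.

T_f ≈ 50.0 °C

Heat lost by the titanium equals heat gained by the seawater:
0.773×523×(249 − T) = 1.48×3990×(T − 36.4)
404.28(249 − T) = 5905.2(T − 36.4)
6309.5 T = 315615  ⇒  T ≈ 50.02 °C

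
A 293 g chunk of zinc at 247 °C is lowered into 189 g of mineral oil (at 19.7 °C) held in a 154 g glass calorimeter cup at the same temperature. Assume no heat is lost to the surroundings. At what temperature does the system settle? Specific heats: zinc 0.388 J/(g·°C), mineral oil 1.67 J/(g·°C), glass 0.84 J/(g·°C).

Energy conservation, ΣQ = 0:
293·0.388·(T − 247) + 189·1.67·(T − 19.7) + 154·0.84·(T − 19.7) = 0
113.68(T − 247) + 315.63(T − 19.7) + 129.36(T − 19.7) = 0
558.67 T = 36846
T = 36846/558.67 ≈ 65.95 °C

T_f ≈ 66.0 °C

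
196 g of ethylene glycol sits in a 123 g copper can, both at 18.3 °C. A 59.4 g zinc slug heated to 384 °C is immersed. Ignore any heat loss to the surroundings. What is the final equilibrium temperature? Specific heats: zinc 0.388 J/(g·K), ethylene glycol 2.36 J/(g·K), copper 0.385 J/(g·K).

Let T be the final temperature. ΣQ_i = 0:
59.4*0.388*(T − 384) + 196*2.36*(T − 18.3) + 123*0.385*(T − 18.3) = 0
23.05(T − 384) + 462.56(T − 18.3) + 47.36(T − 18.3) = 0
532.96 T = 18182
T = 18182 / 532.96 = 34.1 °C

T_f ≈ 34.1 °C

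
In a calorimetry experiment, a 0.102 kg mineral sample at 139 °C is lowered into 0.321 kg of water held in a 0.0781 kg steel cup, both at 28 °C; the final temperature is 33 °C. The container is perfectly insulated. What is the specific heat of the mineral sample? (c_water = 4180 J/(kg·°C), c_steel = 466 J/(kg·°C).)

Setting the total heat transfer to zero:
0.102×c×(33 − 139) + 0.321×4180×(33 − 28) + 0.0781×466×(33 − 28) = 0
-10.81 c = -6890.9
c = -6890.9/-10.81 ≈ 637.3 J/(kg·°C)

c ≈ 637 J/(kg·°C)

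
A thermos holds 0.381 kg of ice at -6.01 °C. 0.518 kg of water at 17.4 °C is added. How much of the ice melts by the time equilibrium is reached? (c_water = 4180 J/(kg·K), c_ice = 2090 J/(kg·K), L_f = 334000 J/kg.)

Cooling the water to 0 °C releases 0.518×4180×17.4 = 37675 J.
Of that, 0.381×2090×6.01 = 4785.7 J goes to bring the ice to 0 °C, leaving 32889 J.
To melt every bit of ice: 0.381×334000 = 127254 J.
That's not enough to melt it all — equilibrium is at 0 °C with ice remaining.
m_melt = 32889 / L_f = 0.09847 kg.

m_melted ≈ 0.0985 kg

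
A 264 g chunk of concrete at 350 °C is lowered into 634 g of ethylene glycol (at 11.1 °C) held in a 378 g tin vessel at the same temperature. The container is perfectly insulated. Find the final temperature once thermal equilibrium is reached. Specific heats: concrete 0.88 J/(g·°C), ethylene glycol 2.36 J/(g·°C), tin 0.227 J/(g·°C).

T_f ≈ 54.5 °C

Heat gained plus heat lost sum to zero:
264×0.88×(T − 350) + 634×2.36×(T − 11.1) + 378×0.227×(T − 11.1) = 0
232.32(T − 350) + 1496.2(T − 11.1) + 85.81(T − 11.1) = 0
(232.32 + 1496.2 + 85.81) T = 232.32×350 + 1496.2×11.1 + 85.81×11.1
T = 98873 / 1814.4 = 54.5 °C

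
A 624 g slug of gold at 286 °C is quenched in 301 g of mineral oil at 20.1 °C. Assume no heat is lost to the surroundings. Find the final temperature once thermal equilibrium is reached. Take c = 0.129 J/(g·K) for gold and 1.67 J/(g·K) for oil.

|Q_gold| = |Q_oil|:
624·0.129·(286 − T) = 301·1.67·(T − 20.1)
80.5(286 − T) = 502.67(T − 20.1)
583.17 T = 33126  ⇒  T ≈ 56.80 °C

T_f ≈ 56.8 °C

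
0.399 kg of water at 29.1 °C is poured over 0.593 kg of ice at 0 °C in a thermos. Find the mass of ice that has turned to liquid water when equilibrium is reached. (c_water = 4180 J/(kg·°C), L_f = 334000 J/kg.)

Heat available from the water dropping to 0 °C: 0.399×4180×29.1 = 48534 J.
To melt every bit of ice: 0.593×334000 = 198062 J.
48534 J < 198062 J, so only part of the ice melts and the system sits at 0 °C.
m_melted×334000 = 48534  ⇒  m_melted ≈ 0.1453 kg.

m_melted ≈ 0.145 kg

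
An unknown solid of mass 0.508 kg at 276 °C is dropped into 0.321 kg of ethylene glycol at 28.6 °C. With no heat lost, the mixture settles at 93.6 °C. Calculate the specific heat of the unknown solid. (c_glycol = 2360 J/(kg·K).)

c ≈ 531 J/(kg·K)

Setting the total heat transfer to zero:
0.508·c·(93.6 − 276) + 0.321·2360·(93.6 − 28.6) = 0
-92.66 c = -49241
c = -49241/-92.66 ≈ 531.4 J/(kg·K)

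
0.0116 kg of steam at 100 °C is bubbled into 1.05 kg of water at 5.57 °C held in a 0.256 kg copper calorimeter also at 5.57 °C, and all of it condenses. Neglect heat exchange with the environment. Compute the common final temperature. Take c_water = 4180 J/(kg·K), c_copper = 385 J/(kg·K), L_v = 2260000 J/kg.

T_f ≈ 12.4 °C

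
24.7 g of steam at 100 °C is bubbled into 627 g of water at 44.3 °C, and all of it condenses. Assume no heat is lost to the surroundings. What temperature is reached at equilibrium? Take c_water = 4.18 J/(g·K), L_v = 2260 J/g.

T_f ≈ 66.9 °C

Energy conservation, ΣQ = 0:
latent heat released on condensation: 24.7·2260 = 55822; condensed water 100 °C→T: 103.25(T − 100); original water: 2620.9(T − 44.3)
2724.1 T = 55822 + 10325 + 116104 = 182251
T ≈ 66.90 °C — below 100 °C, confirming all the steam condensed.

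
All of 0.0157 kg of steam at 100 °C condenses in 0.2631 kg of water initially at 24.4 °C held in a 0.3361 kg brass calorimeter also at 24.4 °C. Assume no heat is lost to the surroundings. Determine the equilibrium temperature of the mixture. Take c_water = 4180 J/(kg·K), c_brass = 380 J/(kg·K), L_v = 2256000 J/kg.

Energy balance with sensible and latent terms:
latent heat released on condensation: 0.0157×2256000 = 35419; condensed water 100 °C→T: 65.63(T − 100); original water: 1099.8(T − 24.4); brass cup: 0.3361×380×(T − 24.4) = 127.72(T − 24.4)
1293.1 T = 35419 + 6562.6 + 29950 = 71932
T ≈ 55.63 °C (< 100 °C, so full condensation is consistent).

T_f ≈ 55.6 °C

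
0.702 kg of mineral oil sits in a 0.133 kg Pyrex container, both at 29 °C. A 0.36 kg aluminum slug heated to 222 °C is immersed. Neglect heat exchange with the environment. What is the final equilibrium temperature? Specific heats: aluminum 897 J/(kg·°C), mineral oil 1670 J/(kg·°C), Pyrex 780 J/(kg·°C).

Taking heat into each body as positive, Σ m c ΔT = 0:
0.36*897*(T − 222) + 0.702*1670*(T − 29) + 0.133*780*(T − 29) = 0
1599 T = 108695
T = 108695 / 1599 = 68 °C

T_f ≈ 68.0 °C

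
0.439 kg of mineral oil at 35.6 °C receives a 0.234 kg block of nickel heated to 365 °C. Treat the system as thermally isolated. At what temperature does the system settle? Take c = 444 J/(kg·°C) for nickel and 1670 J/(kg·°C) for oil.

|Q_nickel| = |Q_oil|:
0.234*444*(365 − T) = 0.439*1670*(T − 35.6)
103.9(365 − T) = 733.13(T − 35.6)
837.03 T = 64021  ⇒  T ≈ 76.49 °C

T_f ≈ 76.5 °C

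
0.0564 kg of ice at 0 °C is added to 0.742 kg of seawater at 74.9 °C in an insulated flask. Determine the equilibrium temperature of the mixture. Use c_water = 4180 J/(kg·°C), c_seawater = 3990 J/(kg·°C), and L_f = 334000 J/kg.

Energy conservation, ΣQ = 0:
fusion: m_ice L_f = 0.0564·334000 = 18838
  warm the meltwater: 235.75 T
  seawater: 2960.6(T − 74.9)
3196.3 T = 221747 − 18838 = 202910
T ≈ 63.48 °C (positive, so assuming full melt was valid).

T_f ≈ 63.5 °C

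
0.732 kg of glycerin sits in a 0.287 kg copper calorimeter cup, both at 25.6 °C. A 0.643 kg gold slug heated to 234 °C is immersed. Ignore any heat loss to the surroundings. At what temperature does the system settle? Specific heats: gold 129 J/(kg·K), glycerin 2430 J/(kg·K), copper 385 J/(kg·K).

T_f = Σ m_i c_i T_i / Σ m_i c_i:
T_f = (82.95·234 + 1778.8·25.6 + 110.49·25.6) / (82.95 + 1778.8 + 110.49)
    = 67775 / 1972.2 ≈ 34.36 °C

T_f ≈ 34.4 °C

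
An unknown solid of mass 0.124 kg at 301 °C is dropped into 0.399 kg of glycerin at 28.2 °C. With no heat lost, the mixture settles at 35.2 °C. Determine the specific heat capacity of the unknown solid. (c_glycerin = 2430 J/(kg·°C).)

c ≈ 206 J/(kg·°C)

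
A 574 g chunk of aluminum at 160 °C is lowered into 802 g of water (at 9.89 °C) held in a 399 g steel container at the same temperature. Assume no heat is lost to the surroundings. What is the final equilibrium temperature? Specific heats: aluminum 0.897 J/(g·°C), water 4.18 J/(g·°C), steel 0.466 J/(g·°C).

T_f ≈ 29.0 °C

Setting the total heat transfer to zero:
574×0.897×(T − 160) + 802×4.18×(T − 9.89) + 399×0.466×(T − 9.89) = 0
(514.88 + 3352.4 + 185.93) T = 514.88×160 + 3352.4×9.89 + 185.93×9.89
T ≈ 28.96 °C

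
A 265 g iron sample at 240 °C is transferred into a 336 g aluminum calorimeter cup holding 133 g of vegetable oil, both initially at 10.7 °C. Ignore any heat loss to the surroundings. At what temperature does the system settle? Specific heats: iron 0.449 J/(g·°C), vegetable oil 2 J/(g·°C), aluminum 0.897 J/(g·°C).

T_f ≈ 50.4 °C

Taking heat into each body as positive, Σ m c ΔT = 0:
265*0.449*(T − 240) + 133*2*(T − 10.7) + 336*0.897*(T − 10.7) = 0
(118.98 + 266 + 301.39) T = 118.98*240 + 266*10.7 + 301.39*10.7
T = 34627/686.38 ≈ 50.45 °C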